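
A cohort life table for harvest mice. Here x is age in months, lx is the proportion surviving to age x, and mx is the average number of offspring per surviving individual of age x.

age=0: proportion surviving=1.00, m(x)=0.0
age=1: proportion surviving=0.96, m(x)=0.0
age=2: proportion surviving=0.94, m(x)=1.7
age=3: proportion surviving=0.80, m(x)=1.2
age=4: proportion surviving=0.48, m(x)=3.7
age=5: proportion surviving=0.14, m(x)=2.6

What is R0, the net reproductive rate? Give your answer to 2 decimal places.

4.70

lx·mx by age: 0, 0, 1.598, 0.96, 1.776, 0.364
R0 = Σ lx·mx = 4.698 → 4.70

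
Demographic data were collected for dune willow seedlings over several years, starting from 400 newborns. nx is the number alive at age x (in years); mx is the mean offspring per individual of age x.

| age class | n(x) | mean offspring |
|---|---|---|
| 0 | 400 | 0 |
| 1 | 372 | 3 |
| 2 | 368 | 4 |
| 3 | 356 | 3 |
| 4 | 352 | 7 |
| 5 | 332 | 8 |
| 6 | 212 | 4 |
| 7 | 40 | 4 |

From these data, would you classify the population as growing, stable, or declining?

growing

lx = nx/n0 = nx/400: 1, 0.93, 0.92, 0.89, 0.88, 0.83, 0.53, 0.1
R0 = Σ lx·mx = 0 + 2.79 + 3.68 + 2.67 + 6.16 + 6.64 + 2.12 + 0.4 = 24.46
R0 > 1, so the population is growing.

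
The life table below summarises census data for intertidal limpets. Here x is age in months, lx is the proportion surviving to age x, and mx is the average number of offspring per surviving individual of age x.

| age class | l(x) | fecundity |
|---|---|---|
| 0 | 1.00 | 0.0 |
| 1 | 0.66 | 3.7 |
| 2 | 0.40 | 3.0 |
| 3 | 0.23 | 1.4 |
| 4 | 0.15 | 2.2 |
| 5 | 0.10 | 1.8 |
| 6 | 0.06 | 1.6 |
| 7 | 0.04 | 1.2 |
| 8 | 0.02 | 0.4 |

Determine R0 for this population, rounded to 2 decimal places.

lx·mx by age: 0, 2.442, 1.2, 0.322, 0.33, 0.18, 0.096, 0.048, 0.008
R0 = Σ lx·mx = 4.626 → 4.63

4.63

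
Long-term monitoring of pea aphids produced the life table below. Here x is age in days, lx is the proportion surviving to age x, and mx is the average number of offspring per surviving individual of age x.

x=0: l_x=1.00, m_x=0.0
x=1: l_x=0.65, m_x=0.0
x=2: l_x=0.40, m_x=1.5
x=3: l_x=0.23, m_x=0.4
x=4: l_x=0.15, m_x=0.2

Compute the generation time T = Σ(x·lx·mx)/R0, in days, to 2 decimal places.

lx·mx: 0, 0, 0.6, 0.092, 0.03 → R0 = 0.722
x·lx·mx: 0, 0, 1.2, 0.276, 0.12 → Σ = 1.596
T = 1.596 / 0.722 = 2.210526… → 2.21

2.21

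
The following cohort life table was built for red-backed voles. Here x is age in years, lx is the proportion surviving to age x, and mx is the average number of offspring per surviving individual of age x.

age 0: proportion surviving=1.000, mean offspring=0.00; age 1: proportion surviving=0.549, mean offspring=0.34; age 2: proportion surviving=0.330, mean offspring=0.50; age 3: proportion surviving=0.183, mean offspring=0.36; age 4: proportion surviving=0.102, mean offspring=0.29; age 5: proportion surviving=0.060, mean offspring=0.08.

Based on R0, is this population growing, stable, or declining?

declining

R0 = Σ lx·mx = 0 + 0.18666 + 0.165 + 0.06588 + 0.02958 + 0.0048 = 0.45192
R0 < 1, so the population is declining.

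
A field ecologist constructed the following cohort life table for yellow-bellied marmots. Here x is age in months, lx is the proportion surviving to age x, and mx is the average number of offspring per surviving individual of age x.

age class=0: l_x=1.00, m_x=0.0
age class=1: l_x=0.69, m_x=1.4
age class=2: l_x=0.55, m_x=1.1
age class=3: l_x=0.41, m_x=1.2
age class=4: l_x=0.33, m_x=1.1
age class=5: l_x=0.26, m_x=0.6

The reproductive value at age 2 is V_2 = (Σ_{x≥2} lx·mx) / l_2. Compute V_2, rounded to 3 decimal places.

lx·mx for x ≥ 2: 0.605, 0.492, 0.363, 0.156 → sum = 1.616
V_2 = 1.616 / l_2 = 1.616 / 0.55 = 2.938182… → 2.938

2.938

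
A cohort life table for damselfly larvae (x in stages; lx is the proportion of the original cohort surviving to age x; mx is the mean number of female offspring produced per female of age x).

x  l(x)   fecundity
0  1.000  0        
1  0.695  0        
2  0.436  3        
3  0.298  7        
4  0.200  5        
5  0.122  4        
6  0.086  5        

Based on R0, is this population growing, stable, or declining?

R0 = Σ lx·mx = 0 + 0 + 1.308 + 2.086 + 1 + 0.488 + 0.43 = 5.312
R0 > 1, so the population is growing.

growing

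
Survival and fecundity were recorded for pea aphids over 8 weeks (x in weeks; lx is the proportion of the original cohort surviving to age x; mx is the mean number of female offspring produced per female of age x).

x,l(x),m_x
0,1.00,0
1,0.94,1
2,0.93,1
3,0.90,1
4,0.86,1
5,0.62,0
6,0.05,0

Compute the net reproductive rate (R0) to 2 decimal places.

3.63

lx·mx by age: 0, 0.94, 0.93, 0.9, 0.86, 0, 0
R0 = Σ lx·mx = 3.63 → 3.63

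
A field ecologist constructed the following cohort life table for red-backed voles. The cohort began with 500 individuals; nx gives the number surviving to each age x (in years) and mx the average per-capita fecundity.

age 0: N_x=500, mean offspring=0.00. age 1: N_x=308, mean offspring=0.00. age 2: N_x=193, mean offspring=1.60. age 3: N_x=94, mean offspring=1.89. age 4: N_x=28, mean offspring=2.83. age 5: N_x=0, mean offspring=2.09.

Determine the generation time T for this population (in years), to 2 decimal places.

lx = nx/n0 = nx/500: 1, 0.616, 0.386, 0.188, 0.056, 0
lx·mx: 0, 0, 0.6176, 0.35532, 0.15848, 0 → R0 = 1.1314
x·lx·mx: 0, 0, 1.2352, 1.06596, 0.63392, 0 → Σ = 2.93508
T = 2.93508 / 1.1314 = 2.594202… → 2.59

2.59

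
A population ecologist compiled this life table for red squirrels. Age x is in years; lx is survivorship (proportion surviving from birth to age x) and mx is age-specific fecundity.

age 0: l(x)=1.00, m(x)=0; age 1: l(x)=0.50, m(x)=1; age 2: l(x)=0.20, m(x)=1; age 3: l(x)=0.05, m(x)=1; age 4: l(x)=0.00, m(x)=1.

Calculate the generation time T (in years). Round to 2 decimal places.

lx·mx: 0, 0.5, 0.2, 0.05, 0 → R0 = 0.75
x·lx·mx: 0, 0.5, 0.4, 0.15, 0 → Σ = 1.05
T = 1.05 / 0.75 = 1.4 → 1.40

1.40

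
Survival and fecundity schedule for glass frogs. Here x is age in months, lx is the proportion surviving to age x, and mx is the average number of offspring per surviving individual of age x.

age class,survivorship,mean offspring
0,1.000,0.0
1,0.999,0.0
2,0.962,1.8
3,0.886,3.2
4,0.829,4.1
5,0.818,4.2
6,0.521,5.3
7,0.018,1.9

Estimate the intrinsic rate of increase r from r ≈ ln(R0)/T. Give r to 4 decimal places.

0.6325

R0 = Σ lx·mx = 0 + 0 + 1.7316 + 2.8352 + 3.3989 + 3.4356 + 2.7613 + 0.0342 = 14.1968
Σ x·lx·mx = 59.5496; T = 59.5496/14.1968 = 4.19458…
r ≈ ln(R0)/T = ln(14.1968)/4.19458… = 0.632487… → 0.6325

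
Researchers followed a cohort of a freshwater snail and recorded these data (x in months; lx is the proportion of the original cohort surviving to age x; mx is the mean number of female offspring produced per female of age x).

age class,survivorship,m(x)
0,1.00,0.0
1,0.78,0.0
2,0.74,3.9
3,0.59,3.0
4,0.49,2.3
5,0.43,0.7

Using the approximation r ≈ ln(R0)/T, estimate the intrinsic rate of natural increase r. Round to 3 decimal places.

0.643

R0 = Σ lx·mx = 0 + 0 + 2.886 + 1.77 + 1.127 + 0.301 = 6.084
Σ x·lx·mx = 17.095; T = 17.095/6.084 = 2.80983…
r ≈ ln(R0)/T = ln(6.084)/2.80983… = 0.64262… → 0.643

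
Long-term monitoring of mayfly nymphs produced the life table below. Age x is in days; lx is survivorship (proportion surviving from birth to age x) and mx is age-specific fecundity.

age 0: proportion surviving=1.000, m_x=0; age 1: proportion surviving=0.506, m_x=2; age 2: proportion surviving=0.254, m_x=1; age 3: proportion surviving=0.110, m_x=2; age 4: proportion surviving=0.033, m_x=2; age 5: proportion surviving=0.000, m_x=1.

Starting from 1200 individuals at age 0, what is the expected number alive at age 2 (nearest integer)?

305

Expected survivors = N0 · l_2 = 1200 × 0.254 = 304.8 → 305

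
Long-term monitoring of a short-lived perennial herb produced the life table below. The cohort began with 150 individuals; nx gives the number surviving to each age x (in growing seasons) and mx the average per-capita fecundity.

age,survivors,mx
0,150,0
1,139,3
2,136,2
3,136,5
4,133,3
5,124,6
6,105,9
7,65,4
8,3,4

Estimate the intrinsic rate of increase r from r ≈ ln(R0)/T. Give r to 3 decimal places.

0.753

lx = nx/n0 = nx/150: 1, 0.92667…, 0.90667…, 0.90667…, 0.88667…, 0.82667…, 0.7, 0.43333…, 0.02
R0 = Σ lx·mx = 0 + 2.78… + 1.81333… + 4.53333… + 2.66… + 4.96… + 6.3 + 1.73333… + 0.08 = 24.86…
Σ x·lx·mx = 106.02…; T = 106.02…/24.86… = 4.26468…
r ≈ ln(R0)/T = ln(24.86…)/4.26468… = 0.75346… → 0.753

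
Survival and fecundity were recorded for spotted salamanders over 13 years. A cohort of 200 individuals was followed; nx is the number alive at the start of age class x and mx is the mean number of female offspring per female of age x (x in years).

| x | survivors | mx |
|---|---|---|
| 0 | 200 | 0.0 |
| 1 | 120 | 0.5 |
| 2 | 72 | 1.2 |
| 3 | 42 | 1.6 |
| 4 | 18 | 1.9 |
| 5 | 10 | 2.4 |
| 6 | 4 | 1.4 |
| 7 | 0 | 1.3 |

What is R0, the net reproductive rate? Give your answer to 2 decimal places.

1.39

lx = nx/n0 = nx/200: 1, 0.6, 0.36, 0.21, 0.09, 0.05, 0.02, 0
lx·mx by age: 0, 0.3, 0.432, 0.336, 0.171, 0.12, 0.028, 0
R0 = Σ lx·mx = 1.387 → 1.39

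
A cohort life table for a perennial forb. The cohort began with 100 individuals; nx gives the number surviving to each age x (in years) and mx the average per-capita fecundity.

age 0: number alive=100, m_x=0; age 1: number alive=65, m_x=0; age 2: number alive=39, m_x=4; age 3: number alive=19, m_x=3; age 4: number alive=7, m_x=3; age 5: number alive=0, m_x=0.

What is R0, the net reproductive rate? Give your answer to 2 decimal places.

2.34

lx = nx/n0 = nx/100: 1, 0.65, 0.39, 0.19, 0.07, 0
lx·mx by age: 0, 0, 1.56, 0.57, 0.21, 0
R0 = Σ lx·mx = 2.34 → 2.34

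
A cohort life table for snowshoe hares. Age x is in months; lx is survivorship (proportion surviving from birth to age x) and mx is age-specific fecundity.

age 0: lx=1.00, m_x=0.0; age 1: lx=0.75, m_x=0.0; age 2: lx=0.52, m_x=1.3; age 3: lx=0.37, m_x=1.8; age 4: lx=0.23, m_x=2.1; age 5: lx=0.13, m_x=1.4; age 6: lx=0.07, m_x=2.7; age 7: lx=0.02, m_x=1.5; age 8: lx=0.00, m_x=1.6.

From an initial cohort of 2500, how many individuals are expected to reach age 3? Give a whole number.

Expected survivors = N0 · l_3 = 2500 × 0.37 = 925 → 925

925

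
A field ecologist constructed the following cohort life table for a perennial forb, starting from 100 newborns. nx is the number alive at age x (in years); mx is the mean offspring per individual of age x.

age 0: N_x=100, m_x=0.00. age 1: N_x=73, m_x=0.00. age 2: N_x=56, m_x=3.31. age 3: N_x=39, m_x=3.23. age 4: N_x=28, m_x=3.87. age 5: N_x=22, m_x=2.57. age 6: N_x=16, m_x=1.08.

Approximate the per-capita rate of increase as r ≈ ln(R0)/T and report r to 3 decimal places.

lx = nx/n0 = nx/100: 1, 0.73, 0.56, 0.39, 0.28, 0.22, 0.16
R0 = Σ lx·mx = 0 + 0 + 1.8536 + 1.2597 + 1.0836 + 0.5654 + 0.1728 = 4.9351
Σ x·lx·mx = 15.6845; T = 15.6845/4.9351 = 3.17815…
r ≈ ln(R0)/T = ln(4.9351)/3.17815… = 0.5023… → 0.502

0.502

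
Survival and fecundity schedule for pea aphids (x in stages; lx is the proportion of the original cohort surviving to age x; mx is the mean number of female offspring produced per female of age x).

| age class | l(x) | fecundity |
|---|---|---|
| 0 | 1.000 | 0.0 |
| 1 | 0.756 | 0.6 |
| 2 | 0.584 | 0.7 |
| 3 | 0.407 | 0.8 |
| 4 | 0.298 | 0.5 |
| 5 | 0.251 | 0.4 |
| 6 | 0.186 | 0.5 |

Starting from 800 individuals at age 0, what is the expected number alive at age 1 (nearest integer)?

605

Expected survivors = N0 · l_1 = 800 × 0.756 = 604.8 → 605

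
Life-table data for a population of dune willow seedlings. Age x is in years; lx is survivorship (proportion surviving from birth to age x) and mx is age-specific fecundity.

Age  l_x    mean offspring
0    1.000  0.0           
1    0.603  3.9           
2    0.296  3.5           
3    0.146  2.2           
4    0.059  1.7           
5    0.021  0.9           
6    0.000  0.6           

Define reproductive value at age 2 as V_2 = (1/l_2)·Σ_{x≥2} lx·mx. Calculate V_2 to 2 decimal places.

4.99

lx·mx for x ≥ 2: 1.036, 0.3212, 0.1003, 0.0189, 0 → sum = 1.4764
V_2 = 1.4764 / l_2 = 1.4764 / 0.296 = 4.987838… → 4.99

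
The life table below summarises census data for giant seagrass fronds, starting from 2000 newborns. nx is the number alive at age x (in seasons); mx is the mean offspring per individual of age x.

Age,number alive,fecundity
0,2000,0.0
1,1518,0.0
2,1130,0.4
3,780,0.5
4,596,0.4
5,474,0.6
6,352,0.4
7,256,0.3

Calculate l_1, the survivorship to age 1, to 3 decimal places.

l_1 = n_1/n_0 = 1518/2000 = 0.759 → 0.759

0.759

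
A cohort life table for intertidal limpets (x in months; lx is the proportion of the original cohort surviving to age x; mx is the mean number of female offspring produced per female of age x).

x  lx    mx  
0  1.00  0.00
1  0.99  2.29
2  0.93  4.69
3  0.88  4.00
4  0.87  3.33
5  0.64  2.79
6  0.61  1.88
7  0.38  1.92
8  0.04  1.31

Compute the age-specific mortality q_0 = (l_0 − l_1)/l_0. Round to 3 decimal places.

q_0 = (l_0 − l_1) / l_0 = (1 − 0.99) / 1
     = 0.01 / 1 = 0.01 → 0.010

0.010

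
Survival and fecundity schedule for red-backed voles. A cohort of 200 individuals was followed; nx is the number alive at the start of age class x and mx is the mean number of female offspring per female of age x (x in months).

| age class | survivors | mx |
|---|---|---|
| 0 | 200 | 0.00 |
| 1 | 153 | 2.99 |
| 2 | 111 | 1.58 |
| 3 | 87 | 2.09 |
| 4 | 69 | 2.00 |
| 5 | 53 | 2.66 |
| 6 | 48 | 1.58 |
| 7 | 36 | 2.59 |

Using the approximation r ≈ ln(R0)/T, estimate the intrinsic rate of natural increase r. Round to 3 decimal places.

lx = nx/n0 = nx/200: 1, 0.765, 0.555, 0.435, 0.345, 0.265, 0.24, 0.18
R0 = Σ lx·mx = 0 + 2.28735 + 0.8769 + 0.90915 + 0.69 + 0.7049 + 0.3792 + 0.4662 = 6.3137
Σ x·lx·mx = 18.5917; T = 18.5917/6.3137 = 2.94466…
r ≈ ln(R0)/T = ln(6.3137)/2.94466… = 0.62578… → 0.626

0.626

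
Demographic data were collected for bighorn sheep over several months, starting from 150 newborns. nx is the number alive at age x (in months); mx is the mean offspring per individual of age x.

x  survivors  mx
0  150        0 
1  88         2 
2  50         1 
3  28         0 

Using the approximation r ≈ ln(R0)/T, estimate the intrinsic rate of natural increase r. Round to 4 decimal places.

0.3356

lx = nx/n0 = nx/150: 1, 0.58667…, 0.33333…, 0.18667…
R0 = Σ lx·mx = 0 + 1.17333… + 0.33333… + 0 = 1.506667…
Σ x·lx·mx = 1.84…; T = 1.84…/1.506667… = 1.22124…
r ≈ ln(R0)/T = ln(1.506667…)/1.22124… = 0.335643… → 0.3356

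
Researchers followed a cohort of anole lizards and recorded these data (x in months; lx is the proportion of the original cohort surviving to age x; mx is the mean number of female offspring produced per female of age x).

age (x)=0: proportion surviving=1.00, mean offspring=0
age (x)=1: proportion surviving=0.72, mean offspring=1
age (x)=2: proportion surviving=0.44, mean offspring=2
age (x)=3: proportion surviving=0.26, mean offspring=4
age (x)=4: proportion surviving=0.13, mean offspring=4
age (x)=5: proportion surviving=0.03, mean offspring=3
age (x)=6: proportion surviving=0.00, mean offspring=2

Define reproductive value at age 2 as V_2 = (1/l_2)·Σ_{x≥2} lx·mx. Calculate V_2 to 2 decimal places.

lx·mx for x ≥ 2: 0.88, 1.04, 0.52, 0.09, 0 → sum = 2.53
V_2 = 2.53 / l_2 = 2.53 / 0.44 = 5.75 → 5.75

5.75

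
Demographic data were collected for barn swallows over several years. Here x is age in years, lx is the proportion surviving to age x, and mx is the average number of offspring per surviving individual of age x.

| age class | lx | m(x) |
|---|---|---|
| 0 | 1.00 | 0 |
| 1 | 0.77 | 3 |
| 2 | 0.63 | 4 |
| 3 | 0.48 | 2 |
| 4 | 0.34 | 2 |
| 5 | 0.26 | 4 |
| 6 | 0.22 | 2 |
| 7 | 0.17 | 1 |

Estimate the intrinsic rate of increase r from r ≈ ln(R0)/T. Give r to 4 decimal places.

0.7737

R0 = Σ lx·mx = 0 + 2.31 + 2.52 + 0.96 + 0.68 + 1.04 + 0.44 + 0.17 = 8.12
Σ x·lx·mx = 21.98; T = 21.98/8.12 = 2.7069…
r ≈ ln(R0)/T = ln(8.12)/2.7069… = 0.773702… → 0.7737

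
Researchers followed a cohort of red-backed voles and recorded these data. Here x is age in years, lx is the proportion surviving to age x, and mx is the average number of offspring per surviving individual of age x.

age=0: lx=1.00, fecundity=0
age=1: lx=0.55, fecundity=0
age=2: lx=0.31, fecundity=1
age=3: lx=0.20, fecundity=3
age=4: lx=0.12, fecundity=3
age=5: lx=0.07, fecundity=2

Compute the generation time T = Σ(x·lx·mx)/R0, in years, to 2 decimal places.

3.23

lx·mx: 0, 0, 0.31, 0.6, 0.36, 0.14 → R0 = 1.41
x·lx·mx: 0, 0, 0.62, 1.8, 1.44, 0.7 → Σ = 4.56
T = 4.56 / 1.41 = 3.234043… → 3.23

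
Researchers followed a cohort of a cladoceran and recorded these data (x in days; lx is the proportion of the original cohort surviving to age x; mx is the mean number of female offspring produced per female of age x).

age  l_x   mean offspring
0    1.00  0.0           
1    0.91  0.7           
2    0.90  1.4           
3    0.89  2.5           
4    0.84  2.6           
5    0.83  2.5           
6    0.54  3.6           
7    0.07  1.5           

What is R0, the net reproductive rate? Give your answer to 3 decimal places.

lx·mx by age: 0, 0.637, 1.26, 2.225, 2.184, 2.075, 1.944, 0.105
R0 = Σ lx·mx = 10.43 → 10.430

10.430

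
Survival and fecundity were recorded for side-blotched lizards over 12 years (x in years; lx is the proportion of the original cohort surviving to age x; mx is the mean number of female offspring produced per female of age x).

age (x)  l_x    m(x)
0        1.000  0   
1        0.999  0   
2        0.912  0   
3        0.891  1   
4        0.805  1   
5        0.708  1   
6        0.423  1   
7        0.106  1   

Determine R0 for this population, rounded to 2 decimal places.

2.93

lx·mx by age: 0, 0, 0, 0.891, 0.805, 0.708, 0.423, 0.106
R0 = Σ lx·mx = 2.933 → 2.93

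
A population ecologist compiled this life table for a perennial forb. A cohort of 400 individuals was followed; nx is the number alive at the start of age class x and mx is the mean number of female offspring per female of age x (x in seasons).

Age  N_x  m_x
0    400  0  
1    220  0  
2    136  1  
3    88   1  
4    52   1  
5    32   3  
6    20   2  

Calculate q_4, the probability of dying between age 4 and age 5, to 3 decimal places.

0.385

lx = nx/n0 = nx/400: 1, 0.55, 0.34, 0.22, 0.13, 0.08, 0.05
q_4 = (l_4 − l_5) / l_4 = (0.13 − 0.08) / 0.13
     = 0.05 / 0.13 = 0.384615… → 0.385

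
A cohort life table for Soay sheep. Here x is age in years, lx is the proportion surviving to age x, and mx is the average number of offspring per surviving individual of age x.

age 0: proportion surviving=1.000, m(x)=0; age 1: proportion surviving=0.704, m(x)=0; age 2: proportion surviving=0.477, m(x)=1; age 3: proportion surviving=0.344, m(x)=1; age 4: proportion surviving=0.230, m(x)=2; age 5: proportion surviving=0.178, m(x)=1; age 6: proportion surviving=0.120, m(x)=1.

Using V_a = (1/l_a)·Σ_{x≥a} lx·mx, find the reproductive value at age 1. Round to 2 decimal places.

2.24

lx·mx for x ≥ 1: 0, 0.477, 0.344, 0.46, 0.178, 0.12 → sum = 1.579
V_1 = 1.579 / l_1 = 1.579 / 0.704 = 2.242898… → 2.24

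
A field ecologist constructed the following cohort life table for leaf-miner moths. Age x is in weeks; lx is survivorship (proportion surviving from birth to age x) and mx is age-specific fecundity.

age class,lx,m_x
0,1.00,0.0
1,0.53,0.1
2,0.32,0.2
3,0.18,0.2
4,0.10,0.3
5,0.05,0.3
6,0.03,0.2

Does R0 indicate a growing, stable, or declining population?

R0 = Σ lx·mx = 0 + 0.053 + 0.064 + 0.036 + 0.03 + 0.015 + 0.006 = 0.204
R0 < 1, so the population is declining.

declining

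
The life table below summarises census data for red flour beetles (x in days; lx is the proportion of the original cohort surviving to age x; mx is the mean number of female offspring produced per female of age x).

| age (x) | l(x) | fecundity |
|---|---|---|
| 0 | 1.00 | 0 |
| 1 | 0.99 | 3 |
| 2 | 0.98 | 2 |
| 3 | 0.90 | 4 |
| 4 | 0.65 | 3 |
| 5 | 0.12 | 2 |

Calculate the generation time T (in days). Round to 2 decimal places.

lx·mx: 0, 2.97, 1.96, 3.6, 1.95, 0.24 → R0 = 10.72
x·lx·mx: 0, 2.97, 3.92, 10.8, 7.8, 1.2 → Σ = 26.69
T = 26.69 / 10.72 = 2.489739… → 2.49

2.49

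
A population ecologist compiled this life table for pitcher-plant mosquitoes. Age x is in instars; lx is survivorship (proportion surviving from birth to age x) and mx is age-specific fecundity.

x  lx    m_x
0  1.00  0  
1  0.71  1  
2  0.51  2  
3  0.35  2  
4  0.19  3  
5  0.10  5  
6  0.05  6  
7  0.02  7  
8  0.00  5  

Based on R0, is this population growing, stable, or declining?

growing

R0 = Σ lx·mx = 0 + 0.71 + 1.02 + 0.7 + 0.57 + 0.5 + 0.3 + 0.14 + 0 = 3.94
R0 > 1, so the population is growing.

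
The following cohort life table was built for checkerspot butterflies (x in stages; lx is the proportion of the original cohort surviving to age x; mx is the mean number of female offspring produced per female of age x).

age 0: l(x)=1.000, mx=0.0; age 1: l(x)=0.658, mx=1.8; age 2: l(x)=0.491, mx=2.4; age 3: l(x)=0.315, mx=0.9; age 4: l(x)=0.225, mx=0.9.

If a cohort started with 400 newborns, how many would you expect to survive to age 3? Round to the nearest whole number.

126

Expected survivors = N0 · l_3 = 400 × 0.315 = 126 → 126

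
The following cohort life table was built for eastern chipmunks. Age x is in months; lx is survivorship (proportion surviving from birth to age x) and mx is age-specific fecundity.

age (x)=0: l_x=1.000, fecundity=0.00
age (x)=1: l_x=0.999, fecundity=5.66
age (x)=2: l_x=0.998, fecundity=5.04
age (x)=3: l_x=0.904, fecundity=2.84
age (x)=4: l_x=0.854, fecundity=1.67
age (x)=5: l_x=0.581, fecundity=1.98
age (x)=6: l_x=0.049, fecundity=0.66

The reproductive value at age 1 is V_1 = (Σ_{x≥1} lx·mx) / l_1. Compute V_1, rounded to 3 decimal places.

lx·mx for x ≥ 1: 5.65434, 5.02992, 2.56736, 1.42618, 1.15038, 0.03234 → sum = 15.86052
V_1 = 15.86052 / l_1 = 15.86052 / 0.999 = 15.876396… → 15.876

15.876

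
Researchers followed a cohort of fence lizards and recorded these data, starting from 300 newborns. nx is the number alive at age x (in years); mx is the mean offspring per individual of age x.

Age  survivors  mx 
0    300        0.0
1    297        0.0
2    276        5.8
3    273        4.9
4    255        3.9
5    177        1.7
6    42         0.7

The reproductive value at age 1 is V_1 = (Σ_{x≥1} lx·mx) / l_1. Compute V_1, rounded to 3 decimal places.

14.355

lx = nx/n0 = nx/300: 1, 0.99, 0.92, 0.91, 0.85, 0.59, 0.14
lx·mx for x ≥ 1: 0, 5.336, 4.459, 3.315, 1.003, 0.098 → sum = 14.211
V_1 = 14.211 / l_1 = 14.211 / 0.99 = 14.354545… → 14.355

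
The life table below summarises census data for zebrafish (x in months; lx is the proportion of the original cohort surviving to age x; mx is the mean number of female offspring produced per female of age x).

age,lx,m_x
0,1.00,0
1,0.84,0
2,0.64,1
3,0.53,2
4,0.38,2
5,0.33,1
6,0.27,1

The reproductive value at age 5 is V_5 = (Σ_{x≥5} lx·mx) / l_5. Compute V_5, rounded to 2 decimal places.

1.82

lx·mx for x ≥ 5: 0.33, 0.27 → sum = 0.6
V_5 = 0.6 / l_5 = 0.6 / 0.33 = 1.818182… → 1.82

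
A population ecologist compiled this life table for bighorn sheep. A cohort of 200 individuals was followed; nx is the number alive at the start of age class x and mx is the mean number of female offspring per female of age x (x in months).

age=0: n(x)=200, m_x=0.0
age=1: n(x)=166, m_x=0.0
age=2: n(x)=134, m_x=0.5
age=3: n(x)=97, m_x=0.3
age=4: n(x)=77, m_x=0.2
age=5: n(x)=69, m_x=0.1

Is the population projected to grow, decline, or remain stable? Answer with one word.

declining

lx = nx/n0 = nx/200: 1, 0.83, 0.67, 0.485, 0.385, 0.345
R0 = Σ lx·mx = 0 + 0 + 0.335 + 0.1455 + 0.077 + 0.0345 = 0.592
R0 < 1, so the population is declining.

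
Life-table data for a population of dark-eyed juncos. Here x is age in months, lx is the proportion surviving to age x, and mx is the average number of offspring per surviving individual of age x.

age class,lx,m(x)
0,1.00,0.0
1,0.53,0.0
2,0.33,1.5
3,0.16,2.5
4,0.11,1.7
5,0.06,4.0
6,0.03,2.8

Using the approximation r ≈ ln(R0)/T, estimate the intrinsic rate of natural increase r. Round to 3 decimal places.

0.103

R0 = Σ lx·mx = 0 + 0 + 0.495 + 0.4 + 0.187 + 0.24 + 0.084 = 1.406
Σ x·lx·mx = 4.642; T = 4.642/1.406 = 3.30156…
r ≈ ln(R0)/T = ln(1.406)/3.30156… = 0.10321… → 0.103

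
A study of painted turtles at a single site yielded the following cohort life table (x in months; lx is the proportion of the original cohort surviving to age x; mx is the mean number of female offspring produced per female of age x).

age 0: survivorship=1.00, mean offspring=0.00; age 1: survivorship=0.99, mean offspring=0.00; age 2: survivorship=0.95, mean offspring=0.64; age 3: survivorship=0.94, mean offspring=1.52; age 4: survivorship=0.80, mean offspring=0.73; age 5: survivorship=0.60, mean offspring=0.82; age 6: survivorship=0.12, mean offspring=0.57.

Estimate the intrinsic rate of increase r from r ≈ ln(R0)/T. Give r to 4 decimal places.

R0 = Σ lx·mx = 0 + 0 + 0.608 + 1.4288 + 0.584 + 0.492 + 0.0684 = 3.1812
Σ x·lx·mx = 10.7088; T = 10.7088/3.1812 = 3.36628…
r ≈ ln(R0)/T = ln(3.1812)/3.36628… = 0.34378… → 0.3438

0.3438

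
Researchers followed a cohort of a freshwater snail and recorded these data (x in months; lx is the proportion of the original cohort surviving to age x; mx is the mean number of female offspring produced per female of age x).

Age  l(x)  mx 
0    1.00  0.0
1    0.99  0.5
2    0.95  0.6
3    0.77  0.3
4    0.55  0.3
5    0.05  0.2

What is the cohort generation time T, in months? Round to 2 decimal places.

2.07

lx·mx: 0, 0.495, 0.57, 0.231, 0.165, 0.01 → R0 = 1.471
x·lx·mx: 0, 0.495, 1.14, 0.693, 0.66, 0.05 → Σ = 3.038
T = 3.038 / 1.471 = 2.065262… → 2.07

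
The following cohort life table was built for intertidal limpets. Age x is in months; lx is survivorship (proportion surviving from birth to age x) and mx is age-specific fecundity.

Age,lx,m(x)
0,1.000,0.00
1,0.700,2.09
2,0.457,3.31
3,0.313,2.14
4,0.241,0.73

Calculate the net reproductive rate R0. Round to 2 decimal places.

lx·mx by age: 0, 1.463, 1.51267, 0.66982, 0.17593
R0 = Σ lx·mx = 3.82142 → 3.82

3.82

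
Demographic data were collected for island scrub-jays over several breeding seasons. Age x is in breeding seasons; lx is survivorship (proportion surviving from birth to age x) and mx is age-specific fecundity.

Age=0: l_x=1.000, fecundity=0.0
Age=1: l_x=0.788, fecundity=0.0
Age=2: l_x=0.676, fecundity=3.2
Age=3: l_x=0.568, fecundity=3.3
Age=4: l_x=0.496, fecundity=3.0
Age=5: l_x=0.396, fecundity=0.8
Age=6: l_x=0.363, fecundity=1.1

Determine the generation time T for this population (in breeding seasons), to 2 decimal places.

3.19

lx·mx: 0, 0, 2.1632, 1.8744, 1.488, 0.3168, 0.3993 → R0 = 6.2417
x·lx·mx: 0, 0, 4.3264, 5.6232, 5.952, 1.584, 2.3958 → Σ = 19.8814
T = 19.8814 / 6.2417 = 3.185254… → 3.19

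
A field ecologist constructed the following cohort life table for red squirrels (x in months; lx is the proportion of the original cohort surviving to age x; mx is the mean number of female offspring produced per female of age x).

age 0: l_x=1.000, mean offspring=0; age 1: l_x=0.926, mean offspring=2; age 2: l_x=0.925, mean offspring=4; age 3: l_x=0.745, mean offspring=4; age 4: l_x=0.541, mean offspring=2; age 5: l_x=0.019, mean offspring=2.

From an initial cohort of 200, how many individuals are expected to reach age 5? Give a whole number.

Expected survivors = N0 · l_5 = 200 × 0.019 = 3.8 → 4

4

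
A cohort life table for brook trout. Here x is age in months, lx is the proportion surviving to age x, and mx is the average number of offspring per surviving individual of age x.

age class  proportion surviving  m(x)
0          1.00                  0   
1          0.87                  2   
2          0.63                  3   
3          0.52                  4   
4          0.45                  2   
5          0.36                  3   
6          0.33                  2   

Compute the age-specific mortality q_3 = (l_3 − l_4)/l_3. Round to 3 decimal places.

0.135

q_3 = (l_3 − l_4) / l_3 = (0.52 − 0.45) / 0.52
     = 0.07 / 0.52 = 0.134615… → 0.135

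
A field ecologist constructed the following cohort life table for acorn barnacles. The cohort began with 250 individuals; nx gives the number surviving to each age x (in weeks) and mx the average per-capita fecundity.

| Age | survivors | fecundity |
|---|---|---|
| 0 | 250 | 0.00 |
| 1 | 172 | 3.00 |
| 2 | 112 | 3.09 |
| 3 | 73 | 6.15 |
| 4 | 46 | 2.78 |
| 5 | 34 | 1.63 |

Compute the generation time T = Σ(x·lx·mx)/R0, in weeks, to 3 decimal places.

2.238

lx = nx/n0 = nx/250: 1, 0.688, 0.448, 0.292, 0.184, 0.136
lx·mx: 0, 2.064, 1.38432, 1.7958, 0.51152, 0.22168 → R0 = 5.97732
x·lx·mx: 0, 2.064, 2.76864, 5.3874, 2.04608, 1.1084 → Σ = 13.37452
T = 13.37452 / 5.97732 = 2.237545… → 2.238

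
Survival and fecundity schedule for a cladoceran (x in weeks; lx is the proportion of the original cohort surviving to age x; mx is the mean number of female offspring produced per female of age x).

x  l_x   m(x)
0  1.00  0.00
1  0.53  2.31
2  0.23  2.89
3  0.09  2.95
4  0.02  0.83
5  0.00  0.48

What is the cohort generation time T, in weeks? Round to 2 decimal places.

lx·mx: 0, 1.2243, 0.6647, 0.2655, 0.0166, 0 → R0 = 2.1711
x·lx·mx: 0, 1.2243, 1.3294, 0.7965, 0.0664, 0 → Σ = 3.4166
T = 3.4166 / 2.1711 = 1.573672… → 1.57

1.57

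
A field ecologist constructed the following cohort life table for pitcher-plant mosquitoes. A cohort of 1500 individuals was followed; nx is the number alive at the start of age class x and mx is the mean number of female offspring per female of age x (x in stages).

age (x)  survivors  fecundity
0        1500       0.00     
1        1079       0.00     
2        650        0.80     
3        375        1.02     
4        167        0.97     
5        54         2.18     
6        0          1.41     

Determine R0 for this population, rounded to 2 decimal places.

lx = nx/n0 = nx/1500: 1, 0.71933…, 0.43333…, 0.25, 0.11133…, 0.036, 0
lx·mx by age: 0, 0, 0.346667…, 0.255, 0.107993…, 0.07848, 0
R0 = Σ lx·mx = 0.78814… → 0.79

0.79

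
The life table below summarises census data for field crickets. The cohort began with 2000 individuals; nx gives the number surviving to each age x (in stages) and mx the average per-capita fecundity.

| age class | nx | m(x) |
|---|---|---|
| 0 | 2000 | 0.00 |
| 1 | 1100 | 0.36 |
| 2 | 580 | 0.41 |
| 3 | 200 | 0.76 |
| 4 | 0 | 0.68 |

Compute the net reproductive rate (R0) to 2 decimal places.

lx = nx/n0 = nx/2000: 1, 0.55, 0.29, 0.1, 0
lx·mx by age: 0, 0.198, 0.1189, 0.076, 0
R0 = Σ lx·mx = 0.3929 → 0.39

0.39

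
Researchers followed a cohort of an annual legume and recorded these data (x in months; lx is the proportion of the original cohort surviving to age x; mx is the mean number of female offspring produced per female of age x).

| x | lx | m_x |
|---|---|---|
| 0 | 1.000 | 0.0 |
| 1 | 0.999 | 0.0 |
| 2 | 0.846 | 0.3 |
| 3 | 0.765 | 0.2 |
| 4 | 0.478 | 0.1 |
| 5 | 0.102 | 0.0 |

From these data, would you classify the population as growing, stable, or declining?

declining

R0 = Σ lx·mx = 0 + 0 + 0.2538 + 0.153 + 0.0478 + 0 = 0.4546
R0 < 1, so the population is declining.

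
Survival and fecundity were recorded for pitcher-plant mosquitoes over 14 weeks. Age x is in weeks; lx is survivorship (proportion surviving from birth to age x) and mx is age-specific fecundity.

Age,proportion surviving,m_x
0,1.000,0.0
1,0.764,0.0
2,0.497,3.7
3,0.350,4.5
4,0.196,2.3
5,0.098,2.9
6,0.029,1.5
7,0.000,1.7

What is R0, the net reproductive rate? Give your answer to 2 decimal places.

4.19

lx·mx by age: 0, 0, 1.8389, 1.575, 0.4508, 0.2842, 0.0435, 0
R0 = Σ lx·mx = 4.1924 → 4.19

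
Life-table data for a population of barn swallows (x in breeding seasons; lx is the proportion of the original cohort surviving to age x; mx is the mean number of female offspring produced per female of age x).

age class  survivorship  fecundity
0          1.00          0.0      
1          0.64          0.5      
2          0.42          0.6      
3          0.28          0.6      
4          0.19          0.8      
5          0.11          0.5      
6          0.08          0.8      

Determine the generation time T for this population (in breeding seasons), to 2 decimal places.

2.57

lx·mx: 0, 0.32, 0.252, 0.168, 0.152, 0.055, 0.064 → R0 = 1.011
x·lx·mx: 0, 0.32, 0.504, 0.504, 0.608, 0.275, 0.384 → Σ = 2.595
T = 2.595 / 1.011 = 2.566766… → 2.57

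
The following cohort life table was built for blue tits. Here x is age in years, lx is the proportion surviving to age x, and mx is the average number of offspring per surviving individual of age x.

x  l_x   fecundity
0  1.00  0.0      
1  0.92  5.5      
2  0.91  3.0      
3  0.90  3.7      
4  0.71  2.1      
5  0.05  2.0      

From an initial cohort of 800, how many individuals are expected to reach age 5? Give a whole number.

40

Expected survivors = N0 · l_5 = 800 × 0.05 = 40 → 40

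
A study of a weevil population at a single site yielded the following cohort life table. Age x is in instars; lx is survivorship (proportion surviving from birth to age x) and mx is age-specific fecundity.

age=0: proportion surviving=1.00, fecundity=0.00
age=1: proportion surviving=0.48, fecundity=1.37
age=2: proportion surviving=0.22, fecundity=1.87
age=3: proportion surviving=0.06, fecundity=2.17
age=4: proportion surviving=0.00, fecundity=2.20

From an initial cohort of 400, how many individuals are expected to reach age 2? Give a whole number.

Expected survivors = N0 · l_2 = 400 × 0.22 = 88 → 88

88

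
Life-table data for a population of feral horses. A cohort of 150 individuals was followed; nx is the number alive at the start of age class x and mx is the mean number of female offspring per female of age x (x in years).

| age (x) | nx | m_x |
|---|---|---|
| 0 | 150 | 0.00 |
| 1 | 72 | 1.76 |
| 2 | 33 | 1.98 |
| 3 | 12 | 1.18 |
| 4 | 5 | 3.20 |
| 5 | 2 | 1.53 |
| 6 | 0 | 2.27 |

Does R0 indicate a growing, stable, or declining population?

lx = nx/n0 = nx/150: 1, 0.48, 0.22, 0.08, 0.03333…, 0.01333…, 0
R0 = Σ lx·mx = 0 + 0.8448 + 0.4356 + 0.0944 + 0.106667… + 0.0204… + 0 = 1.501867…
R0 > 1, so the population is growing.

growing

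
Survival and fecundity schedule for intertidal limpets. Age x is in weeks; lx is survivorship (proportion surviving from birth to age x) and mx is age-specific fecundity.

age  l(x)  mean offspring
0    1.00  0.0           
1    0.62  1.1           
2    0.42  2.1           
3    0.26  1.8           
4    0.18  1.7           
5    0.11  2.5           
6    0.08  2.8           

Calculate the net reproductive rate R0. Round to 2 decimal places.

lx·mx by age: 0, 0.682, 0.882, 0.468, 0.306, 0.275, 0.224
R0 = Σ lx·mx = 2.837 → 2.84

2.84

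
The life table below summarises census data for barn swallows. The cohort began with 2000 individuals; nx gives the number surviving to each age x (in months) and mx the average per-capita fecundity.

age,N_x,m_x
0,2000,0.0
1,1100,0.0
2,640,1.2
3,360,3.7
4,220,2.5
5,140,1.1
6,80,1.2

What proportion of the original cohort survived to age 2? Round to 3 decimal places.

0.320

l_2 = n_2/n_0 = 640/2000 = 0.32 → 0.320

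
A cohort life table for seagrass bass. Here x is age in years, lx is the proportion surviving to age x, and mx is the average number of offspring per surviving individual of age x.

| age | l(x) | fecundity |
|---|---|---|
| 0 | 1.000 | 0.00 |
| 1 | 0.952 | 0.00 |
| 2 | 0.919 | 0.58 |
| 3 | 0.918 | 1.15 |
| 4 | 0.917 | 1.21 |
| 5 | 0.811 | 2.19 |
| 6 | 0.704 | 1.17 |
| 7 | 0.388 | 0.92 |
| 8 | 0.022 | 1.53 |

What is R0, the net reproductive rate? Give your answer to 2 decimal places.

lx·mx by age: 0, 0, 0.53302, 1.0557, 1.10957, 1.77609, 0.82368, 0.35696, 0.03366
R0 = Σ lx·mx = 5.68868 → 5.69

5.69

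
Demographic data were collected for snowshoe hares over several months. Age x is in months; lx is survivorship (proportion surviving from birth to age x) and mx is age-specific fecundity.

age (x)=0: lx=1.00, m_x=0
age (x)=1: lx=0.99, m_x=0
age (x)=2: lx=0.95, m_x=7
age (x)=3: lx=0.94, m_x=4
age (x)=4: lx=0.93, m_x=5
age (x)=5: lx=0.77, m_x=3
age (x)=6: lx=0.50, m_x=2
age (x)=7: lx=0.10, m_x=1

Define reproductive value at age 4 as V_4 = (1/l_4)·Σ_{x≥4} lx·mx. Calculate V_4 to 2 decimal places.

lx·mx for x ≥ 4: 4.65, 2.31, 1, 0.1 → sum = 8.06
V_4 = 8.06 / l_4 = 8.06 / 0.93 = 8.666667… → 8.67

8.67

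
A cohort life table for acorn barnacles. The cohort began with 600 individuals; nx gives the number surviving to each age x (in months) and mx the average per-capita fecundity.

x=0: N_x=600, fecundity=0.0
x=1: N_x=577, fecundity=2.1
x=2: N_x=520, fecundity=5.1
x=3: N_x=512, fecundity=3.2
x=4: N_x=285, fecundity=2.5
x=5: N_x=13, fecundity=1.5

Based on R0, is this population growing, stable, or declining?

lx = nx/n0 = nx/600: 1, 0.96167…, 0.86667…, 0.85333…, 0.475, 0.02167…
R0 = Σ lx·mx = 0 + 2.0195… + 4.42… + 2.730667… + 1.1875 + 0.0325… = 10.390167…
R0 > 1, so the population is growing.

growing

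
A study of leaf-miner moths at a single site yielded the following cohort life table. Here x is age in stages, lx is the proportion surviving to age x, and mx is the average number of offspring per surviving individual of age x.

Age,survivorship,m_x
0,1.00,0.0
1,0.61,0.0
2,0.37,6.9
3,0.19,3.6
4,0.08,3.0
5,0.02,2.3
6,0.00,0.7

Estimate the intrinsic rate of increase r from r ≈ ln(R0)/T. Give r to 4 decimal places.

0.5315

R0 = Σ lx·mx = 0 + 0 + 2.553 + 0.684 + 0.24 + 0.046 + 0 = 3.523
Σ x·lx·mx = 8.348; T = 8.348/3.523 = 2.36957…
r ≈ ln(R0)/T = ln(3.523)/2.36957… = 0.531452… → 0.5315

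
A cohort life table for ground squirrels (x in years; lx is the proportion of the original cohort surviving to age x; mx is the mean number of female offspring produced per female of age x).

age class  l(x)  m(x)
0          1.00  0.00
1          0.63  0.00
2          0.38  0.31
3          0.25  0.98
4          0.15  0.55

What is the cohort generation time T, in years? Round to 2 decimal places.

lx·mx: 0, 0, 0.1178, 0.245, 0.0825 → R0 = 0.4453
x·lx·mx: 0, 0, 0.2356, 0.735, 0.33 → Σ = 1.3006
T = 1.3006 / 0.4453 = 2.920728… → 2.92

2.92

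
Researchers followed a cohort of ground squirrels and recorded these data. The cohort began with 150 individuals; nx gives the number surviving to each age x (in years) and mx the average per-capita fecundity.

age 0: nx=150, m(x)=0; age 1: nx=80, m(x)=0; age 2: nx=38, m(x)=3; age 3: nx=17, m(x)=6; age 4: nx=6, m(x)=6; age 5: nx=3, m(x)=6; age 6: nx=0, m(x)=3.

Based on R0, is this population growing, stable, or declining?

growing

lx = nx/n0 = nx/150: 1, 0.53333…, 0.25333…, 0.11333…, 0.04, 0.02, 0
R0 = Σ lx·mx = 0 + 0 + 0.76… + 0.68… + 0.24 + 0.12 + 0 = 1.8…
R0 > 1, so the population is growing.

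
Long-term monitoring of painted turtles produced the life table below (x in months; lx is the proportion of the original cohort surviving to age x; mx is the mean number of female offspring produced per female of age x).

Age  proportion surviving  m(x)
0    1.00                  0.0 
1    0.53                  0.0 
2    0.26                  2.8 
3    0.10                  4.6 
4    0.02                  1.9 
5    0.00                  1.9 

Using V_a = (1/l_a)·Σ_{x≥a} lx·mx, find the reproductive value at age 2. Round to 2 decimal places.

4.72

lx·mx for x ≥ 2: 0.728, 0.46, 0.038, 0 → sum = 1.226
V_2 = 1.226 / l_2 = 1.226 / 0.26 = 4.715385… → 4.72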